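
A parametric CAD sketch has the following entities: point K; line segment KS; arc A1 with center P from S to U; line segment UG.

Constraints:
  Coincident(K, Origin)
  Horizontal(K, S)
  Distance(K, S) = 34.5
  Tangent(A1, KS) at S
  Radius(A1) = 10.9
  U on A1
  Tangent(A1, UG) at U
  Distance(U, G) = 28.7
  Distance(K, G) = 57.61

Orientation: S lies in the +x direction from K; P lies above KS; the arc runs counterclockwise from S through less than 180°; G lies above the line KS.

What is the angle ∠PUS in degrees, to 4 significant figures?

40.19°

Checks: |PU| = 10.90 ✓; ∠(PU, UG) = 90.00° ✓; |UG| = 28.70 ✓; |KG| = 57.61 ✓.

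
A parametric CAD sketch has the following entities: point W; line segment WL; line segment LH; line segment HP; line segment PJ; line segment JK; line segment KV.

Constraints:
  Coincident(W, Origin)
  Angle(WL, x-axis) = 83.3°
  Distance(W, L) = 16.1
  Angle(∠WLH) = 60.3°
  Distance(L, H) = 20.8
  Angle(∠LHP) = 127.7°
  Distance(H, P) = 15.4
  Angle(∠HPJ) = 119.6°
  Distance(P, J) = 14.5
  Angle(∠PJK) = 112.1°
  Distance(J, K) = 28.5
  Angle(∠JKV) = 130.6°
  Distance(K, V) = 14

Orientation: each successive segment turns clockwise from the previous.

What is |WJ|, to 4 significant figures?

20.27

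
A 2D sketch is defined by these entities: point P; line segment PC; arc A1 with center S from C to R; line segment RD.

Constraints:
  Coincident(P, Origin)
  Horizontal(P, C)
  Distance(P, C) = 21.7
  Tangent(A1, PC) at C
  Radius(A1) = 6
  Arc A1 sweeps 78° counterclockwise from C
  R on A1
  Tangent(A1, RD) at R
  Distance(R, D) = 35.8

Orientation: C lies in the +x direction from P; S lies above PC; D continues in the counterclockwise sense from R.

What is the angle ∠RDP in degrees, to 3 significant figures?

29.4°

On A1, C sits at bearing -90° from S; a 78° counterclockwise sweep puts R at bearing -12°, so R = S + 6.0·(cos -12°, sin -12°) = (27.6, 4.75). A1 meets RD tangentially, so SR is at right angles to RD, so RD runs along (−sin -12°, cos -12°); with |RD| = 35.8, D = (35.0, 39.8). Then cos ∠RDP = DR·DP / (|DR||DP|), giving 29.4°.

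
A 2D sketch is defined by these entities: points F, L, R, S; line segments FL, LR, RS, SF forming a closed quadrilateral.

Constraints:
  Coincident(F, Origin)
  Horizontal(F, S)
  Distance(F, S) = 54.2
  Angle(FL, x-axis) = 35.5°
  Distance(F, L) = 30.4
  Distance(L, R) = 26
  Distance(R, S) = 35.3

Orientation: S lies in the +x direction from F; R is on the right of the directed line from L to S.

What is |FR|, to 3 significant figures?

21.3

F is at the origin; F and S share the same y with |FS| = 54.2 and S in +x, so S = (54.2, 0). FL runs at 35.5° with |FL| = 30.4, so L = (24.7, 17.7). R is determined by |LR| = 26.0 and |RS| = 35.3 together: it lies at the intersection of circle(L, 26.0) and circle(S, 35.3). With |LS| = 34.3, the foot of the radical line on LS is 8.87 from L and the perpendicular offset is √(26.0² − 8.87²) = 24.4. Taking the right-of-LS solution: R = (19.8, -7.87).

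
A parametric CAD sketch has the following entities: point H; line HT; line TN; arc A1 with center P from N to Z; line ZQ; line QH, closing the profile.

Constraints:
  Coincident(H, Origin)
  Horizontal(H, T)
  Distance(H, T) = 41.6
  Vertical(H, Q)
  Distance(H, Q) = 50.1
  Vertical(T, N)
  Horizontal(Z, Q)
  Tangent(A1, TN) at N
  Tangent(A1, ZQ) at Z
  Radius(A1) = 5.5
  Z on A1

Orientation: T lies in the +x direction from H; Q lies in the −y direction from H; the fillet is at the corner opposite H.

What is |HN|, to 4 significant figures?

60.99

H is at the origin; HT is horizontal with |HT| = 41.6 and T on the +x side, so T = (41.60, 0.000). H and Q share the same x with |HQ| = 50.1 and Q on the −y side, so Q = (0.000, -50.10). The virtual corner opposite H is at (41.60, -50.10). A1 meets TN tangentially, so PN is at right angles to TN and A1 meets ZQ tangentially, so PZ is at right angles to ZQ, with radius 5.5, so the center P sits 5.5 in from both sides at P = (36.10, -44.60). That places the tangent points at N = (41.60, -44.60) on TN and Z = (36.10, -50.10) on ZQ. Then |HN| = |N − H| = 60.99.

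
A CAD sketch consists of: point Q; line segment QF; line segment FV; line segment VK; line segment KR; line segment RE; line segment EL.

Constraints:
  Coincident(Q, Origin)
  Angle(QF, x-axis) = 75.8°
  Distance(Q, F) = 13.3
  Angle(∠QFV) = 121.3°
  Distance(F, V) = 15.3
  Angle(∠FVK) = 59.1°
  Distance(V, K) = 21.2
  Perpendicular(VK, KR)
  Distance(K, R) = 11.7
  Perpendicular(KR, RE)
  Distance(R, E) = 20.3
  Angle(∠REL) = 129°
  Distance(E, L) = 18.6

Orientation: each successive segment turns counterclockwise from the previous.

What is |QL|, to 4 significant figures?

35.73

KR ⟂ RE, so RE runs at 75.40°; with |RE| = 20.3, E = (3.634, 19.99). ∠REL = 129.0° gives EL at 126.4° from the x-axis; with |EL| = 18.6, L = (-7.404, 34.96). Then |QL| = |L − Q| = 35.73.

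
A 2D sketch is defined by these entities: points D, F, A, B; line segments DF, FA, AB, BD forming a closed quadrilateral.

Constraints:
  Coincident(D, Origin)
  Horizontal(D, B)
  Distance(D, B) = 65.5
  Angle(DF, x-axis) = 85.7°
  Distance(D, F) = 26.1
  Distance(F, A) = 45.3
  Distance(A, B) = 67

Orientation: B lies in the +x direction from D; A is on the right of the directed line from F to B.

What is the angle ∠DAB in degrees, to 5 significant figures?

77.236°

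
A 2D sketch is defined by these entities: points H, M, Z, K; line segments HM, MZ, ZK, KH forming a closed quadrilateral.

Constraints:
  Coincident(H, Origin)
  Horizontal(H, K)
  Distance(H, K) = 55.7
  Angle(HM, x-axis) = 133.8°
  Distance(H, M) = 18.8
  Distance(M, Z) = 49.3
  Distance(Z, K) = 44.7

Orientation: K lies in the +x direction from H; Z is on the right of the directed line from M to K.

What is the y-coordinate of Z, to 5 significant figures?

-24.500

H is at the origin; HK is horizontal with |HK| = 55.7 and K in +x, so K = (55.7, 0). HM runs at 133.8° with |HM| = 18.8, so M = (-13.012, 13.569). Z is determined by |MZ| = 49.3 and |ZK| = 44.7 together: it lies at the intersection of circle(M, 49.3) and circle(K, 44.7). With |MK| = 70.039, the foot of the radical line on MK is 38.106 from M and the perpendicular offset is √(49.3² − 38.106²) = 31.279. Taking the right-of-MK solution: Z = (18.312, -24.500).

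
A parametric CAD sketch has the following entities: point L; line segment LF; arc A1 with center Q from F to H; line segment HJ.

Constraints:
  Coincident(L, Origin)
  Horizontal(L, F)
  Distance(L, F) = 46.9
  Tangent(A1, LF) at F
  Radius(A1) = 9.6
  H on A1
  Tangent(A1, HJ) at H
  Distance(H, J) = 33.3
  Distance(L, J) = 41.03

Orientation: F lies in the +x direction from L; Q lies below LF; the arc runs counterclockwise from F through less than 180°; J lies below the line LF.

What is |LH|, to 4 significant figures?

38.79

Checks: L.y = 0.00, F.y = 0.00 ✓; |QH| = 9.600 ✓; ∠(QH, HJ) = 90.00° ✓; |HJ| = 33.30 ✓; |LJ| = 41.03 ✓.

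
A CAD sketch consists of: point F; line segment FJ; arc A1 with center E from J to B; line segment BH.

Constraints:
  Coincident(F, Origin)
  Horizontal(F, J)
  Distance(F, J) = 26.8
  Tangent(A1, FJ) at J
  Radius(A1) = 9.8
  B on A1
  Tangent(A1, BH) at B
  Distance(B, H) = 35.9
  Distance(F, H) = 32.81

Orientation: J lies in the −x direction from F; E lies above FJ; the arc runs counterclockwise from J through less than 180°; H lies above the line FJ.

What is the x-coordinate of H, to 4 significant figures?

2.523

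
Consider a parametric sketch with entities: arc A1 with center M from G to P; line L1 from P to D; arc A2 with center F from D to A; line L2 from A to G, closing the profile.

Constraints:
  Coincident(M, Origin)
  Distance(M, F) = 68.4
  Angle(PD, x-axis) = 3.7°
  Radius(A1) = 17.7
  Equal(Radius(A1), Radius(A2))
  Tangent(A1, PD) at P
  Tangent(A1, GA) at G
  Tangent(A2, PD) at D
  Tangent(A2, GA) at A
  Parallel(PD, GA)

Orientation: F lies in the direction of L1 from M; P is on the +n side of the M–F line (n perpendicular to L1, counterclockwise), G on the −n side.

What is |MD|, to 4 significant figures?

70.65

The slot axis is L1's direction at 3.7°, so u = (cos 3.7°, sin 3.7°) = (0.9979, 0.06453) and n = (−sin 3.7°, cos 3.7°) = (-0.06453, 0.9979). M is at the origin and F lies 68.4 along u from M, so F = 68.4·u = (68.26, 4.414). Tangency of A1 to both parallel lines with radius 17.7 puts P and G at M ± 17.7·n: P = (-1.142, 17.66), G = (1.142, -17.66). Equal radii place D and A the same way about F: D = F + 17.7·n = (67.12, 22.08), A = F − 17.7·n = (69.40, -13.25). Then |MD| = |D − M| = 70.65.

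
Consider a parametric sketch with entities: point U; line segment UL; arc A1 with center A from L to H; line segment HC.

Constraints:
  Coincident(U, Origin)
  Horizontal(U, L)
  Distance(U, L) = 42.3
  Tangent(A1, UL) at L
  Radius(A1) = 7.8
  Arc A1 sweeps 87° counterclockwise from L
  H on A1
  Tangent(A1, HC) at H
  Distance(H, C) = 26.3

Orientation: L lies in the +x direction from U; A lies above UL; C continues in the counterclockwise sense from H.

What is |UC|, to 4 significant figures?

61.49

U is at the origin; U and L share the same y with |UL| = 42.3 and L on the +x side, so L = (42.30, 0.000). The tangent condition forces AL to be normal to UL, so A = L + (0, 7.8) = (42.30, 7.800). On A1, L sits at bearing -90° from A; an 87° counterclockwise sweep puts H at bearing -3°, so H = A + 7.8·(cos -3°, sin -3°) = (50.09, 7.392). The tangent condition forces AH to be normal to HC, so HC runs along (−sin -3°, cos -3°); with |HC| = 26.3, C = (51.47, 33.66). Then |UC| = |C − U| = 61.49.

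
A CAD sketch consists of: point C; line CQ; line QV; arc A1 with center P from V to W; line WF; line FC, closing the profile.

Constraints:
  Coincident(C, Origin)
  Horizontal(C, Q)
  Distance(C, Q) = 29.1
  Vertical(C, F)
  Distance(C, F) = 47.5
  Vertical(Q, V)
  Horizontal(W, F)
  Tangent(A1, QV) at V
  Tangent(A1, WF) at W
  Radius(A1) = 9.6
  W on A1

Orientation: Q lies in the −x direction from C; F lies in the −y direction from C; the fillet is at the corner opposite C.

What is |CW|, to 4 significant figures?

51.35

The virtual corner opposite C is at (-29.10, -47.50). A1 meets QV tangentially, so PV is at right angles to QV and the tangent condition forces PW to be normal to WF, with radius 9.6, so the center P sits 9.6 in from both sides at P = (-19.50, -37.90). That places the tangent points at V = (-29.10, -37.90) on QV and W = (-19.50, -47.50) on WF. Then |CW| = |W − C| = 51.35.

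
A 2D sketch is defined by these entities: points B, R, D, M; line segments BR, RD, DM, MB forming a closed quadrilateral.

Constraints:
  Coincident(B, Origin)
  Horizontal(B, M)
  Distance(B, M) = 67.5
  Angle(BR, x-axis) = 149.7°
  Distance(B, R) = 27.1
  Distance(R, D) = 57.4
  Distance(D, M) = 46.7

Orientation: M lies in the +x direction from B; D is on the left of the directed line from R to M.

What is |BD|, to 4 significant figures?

43.56

Checks: |BM| = 67.50 ✓; |BR| = 27.10 ✓; |RD| = 57.40 ✓; |DM| = 46.70 ✓.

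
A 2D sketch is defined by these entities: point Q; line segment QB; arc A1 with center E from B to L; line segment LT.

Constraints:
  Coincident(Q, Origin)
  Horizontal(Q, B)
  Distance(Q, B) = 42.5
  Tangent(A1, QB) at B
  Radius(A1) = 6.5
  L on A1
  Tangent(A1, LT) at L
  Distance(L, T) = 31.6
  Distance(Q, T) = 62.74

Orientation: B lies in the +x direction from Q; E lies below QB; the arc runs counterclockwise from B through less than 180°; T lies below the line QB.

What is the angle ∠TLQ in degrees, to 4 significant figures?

129.3°

Checks: ∠(EB, BQ) = 90.00° ✓; |EL| = 6.500 ✓; ∠(EL, LT) = 90.00° ✓; |LT| = 31.60 ✓; |QT| = 62.74 ✓.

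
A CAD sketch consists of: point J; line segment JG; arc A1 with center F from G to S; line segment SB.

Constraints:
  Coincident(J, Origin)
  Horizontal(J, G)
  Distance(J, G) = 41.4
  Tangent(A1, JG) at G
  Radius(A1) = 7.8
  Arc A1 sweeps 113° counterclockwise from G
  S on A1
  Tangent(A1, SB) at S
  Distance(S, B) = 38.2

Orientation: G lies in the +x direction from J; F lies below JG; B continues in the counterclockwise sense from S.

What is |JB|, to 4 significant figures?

67.32

J is at the origin; J and G share the same y with |JG| = 41.4 and G on the +x side, so G = (41.40, 0.000). Since A1 is tangent to JG there, FG ⟂ JG, so F = G + (0, -7.8) = (41.40, -7.800). On A1, G sits at bearing 90° from F; a 113° counterclockwise sweep puts S at bearing 203°, so S = F + 7.8·(cos 203°, sin 203°) = (34.22, -10.85). A1 meets SB tangentially, so FS is at right angles to SB, so SB runs along (−sin 203°, cos 203°); with |SB| = 38.2, B = (49.15, -46.01). Then |JB| = |B − J| = 67.32.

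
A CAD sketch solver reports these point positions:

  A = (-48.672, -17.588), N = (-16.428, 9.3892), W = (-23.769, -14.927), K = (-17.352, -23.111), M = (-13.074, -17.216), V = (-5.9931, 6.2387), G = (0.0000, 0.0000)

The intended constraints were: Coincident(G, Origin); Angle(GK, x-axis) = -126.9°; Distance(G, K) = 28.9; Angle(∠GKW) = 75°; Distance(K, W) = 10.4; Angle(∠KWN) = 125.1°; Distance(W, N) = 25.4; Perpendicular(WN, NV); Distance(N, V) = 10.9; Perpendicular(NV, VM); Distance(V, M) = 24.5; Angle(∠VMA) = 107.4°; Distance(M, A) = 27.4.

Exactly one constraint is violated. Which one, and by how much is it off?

Distance(M, A) = 27.4 — off by 8.20.

G = (0.00, 0.00) ✓; GK at -126.9° ✓; |GK| = 28.90 ✓; ∠GKW = 75.00° ✓; |KW| = 10.40 ✓; ∠KWN = 125.1° ✓; |WN| = 25.40 ✓; ∠(WN, NV) = 90.00° ✓; |NV| = 10.90 ✓; ∠(NV, VM) = 90.00° ✓; |VM| = 24.50 ✓; ∠VMA = 107.4° ✓; |MA| = 35.60 ✗.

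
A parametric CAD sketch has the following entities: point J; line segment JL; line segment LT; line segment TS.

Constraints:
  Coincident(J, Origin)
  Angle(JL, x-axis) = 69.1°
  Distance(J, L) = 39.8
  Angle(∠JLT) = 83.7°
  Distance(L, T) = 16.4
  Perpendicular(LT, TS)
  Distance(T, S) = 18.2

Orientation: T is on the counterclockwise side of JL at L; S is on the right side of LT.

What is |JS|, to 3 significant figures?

59.0

∠JLT = 83.7°, so LT runs at 69.1° + (180° − 83.7°) = 165° from the x-axis; with |LT| = 16.4, T = L + 16.4·(cos 165°, sin 165°) = (-1.67, 41.3). LT ⟂ TS; with |TS| = 18.2 on the right of LT, S = T + 18.2·(0.252, 0.968) = (2.92, 58.9). Then |JS| = |S − J| = 59.0.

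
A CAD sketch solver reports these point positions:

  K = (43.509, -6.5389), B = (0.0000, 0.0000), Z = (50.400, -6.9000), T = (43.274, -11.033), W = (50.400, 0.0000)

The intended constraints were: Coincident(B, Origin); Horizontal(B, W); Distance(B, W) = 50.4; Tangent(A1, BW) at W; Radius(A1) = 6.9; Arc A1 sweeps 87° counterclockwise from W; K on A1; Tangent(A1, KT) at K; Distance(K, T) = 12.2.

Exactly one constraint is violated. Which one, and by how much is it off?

Distance(K, T) = 12.2 — off by 7.70.

B = (0.00, 0.00) ✓; B.y = 0.00, W.y = 0.00 ✓; |BW| = 50.40 ✓; ∠(ZW, WB) = 90.00° ✓; |ZW| = 6.900 ✓; bearing(Z→K) − bearing(Z→W) = 87.00° ✓; |ZK| = 6.900 ✓; ∠(ZK, KT) = 89.99° ✓; |KT| = 4.500 ✗.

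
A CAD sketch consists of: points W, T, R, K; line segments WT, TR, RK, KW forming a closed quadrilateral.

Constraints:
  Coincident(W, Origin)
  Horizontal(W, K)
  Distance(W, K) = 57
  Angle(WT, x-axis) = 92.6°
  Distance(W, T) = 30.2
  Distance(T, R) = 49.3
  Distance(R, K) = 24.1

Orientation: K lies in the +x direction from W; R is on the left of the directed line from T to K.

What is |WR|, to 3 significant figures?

52.1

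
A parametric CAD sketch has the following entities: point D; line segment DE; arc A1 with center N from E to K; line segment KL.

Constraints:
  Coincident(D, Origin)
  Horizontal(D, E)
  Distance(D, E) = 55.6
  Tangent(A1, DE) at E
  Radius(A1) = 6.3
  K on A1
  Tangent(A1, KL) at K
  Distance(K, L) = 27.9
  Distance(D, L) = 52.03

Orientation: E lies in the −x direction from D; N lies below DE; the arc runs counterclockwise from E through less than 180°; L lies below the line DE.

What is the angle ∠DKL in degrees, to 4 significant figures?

57.88°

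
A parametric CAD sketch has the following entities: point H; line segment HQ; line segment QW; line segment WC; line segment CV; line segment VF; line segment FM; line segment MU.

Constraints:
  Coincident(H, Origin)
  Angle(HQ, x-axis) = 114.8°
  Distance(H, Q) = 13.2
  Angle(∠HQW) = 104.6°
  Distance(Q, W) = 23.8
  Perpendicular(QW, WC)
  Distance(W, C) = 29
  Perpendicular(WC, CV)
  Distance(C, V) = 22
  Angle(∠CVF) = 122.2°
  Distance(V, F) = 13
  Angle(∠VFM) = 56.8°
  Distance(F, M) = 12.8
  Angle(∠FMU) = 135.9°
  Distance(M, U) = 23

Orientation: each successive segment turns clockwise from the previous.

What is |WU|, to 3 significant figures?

34.5

H is at the origin; HQ runs at 114.8° with length 13.2, so Q = (-5.54, 12.0). ∠HQW = 104.6° gives QW at 39.4° from the x-axis; with |QW| = 23.8, W = (12.9, 27.1). QW is perpendicular to WC, so WC runs at -50.6°; with |WC| = 29.0, C = (31.3, 4.68). WC is perpendicular to CV, so CV runs at -141°; with |CV| = 22.0, V = (14.3, -9.28). ∠CVF = 122.2° gives VF at 162° from the x-axis; with |VF| = 13.0, F = (1.93, -5.18). ∠VFM = 56.8° gives FM at 38.4° from the x-axis; with |FM| = 12.8, M = (12.0, 2.77). ∠FMU = 135.9° gives MU at -5.70° from the x-axis; with |MU| = 23.0, U = (34.8, 0.486). Then |WU| = |U − W| = 34.5.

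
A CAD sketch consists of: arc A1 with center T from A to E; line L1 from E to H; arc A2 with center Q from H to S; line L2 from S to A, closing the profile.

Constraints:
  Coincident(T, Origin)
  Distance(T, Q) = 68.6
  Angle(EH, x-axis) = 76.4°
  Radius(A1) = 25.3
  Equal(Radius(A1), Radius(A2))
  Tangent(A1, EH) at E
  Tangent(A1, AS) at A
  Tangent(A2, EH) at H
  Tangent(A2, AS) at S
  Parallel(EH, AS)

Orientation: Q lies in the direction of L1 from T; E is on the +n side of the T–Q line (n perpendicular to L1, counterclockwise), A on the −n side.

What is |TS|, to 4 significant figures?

73.12

The slot axis is L1's direction at 76.4°, so u = (cos 76.4°, sin 76.4°) = (0.2351, 0.9720) and n = (−sin 76.4°, cos 76.4°) = (-0.9720, 0.2351). T is at the origin and Q lies 68.6 along u from T, so Q = 68.6·u = (16.13, 66.68). Tangency of A1 to both parallel lines with radius 25.3 puts E and A at T ± 25.3·n: E = (-24.59, 5.949), A = (24.59, -5.949). Equal radii place H and S the same way about Q: H = Q + 25.3·n = (-8.460, 72.63), S = Q − 25.3·n = (40.72, 60.73). Then |TS| = |S − T| = 73.12.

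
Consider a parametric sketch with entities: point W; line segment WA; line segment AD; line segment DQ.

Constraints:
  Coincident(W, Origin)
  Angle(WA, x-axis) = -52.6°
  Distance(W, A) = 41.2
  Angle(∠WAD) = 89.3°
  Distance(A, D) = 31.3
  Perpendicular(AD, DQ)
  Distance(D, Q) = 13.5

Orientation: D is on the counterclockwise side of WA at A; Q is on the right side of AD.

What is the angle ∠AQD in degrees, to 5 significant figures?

66.669°

∠WAD = 89.3°, so AD runs at -52.6° + (180° − 89.3°) = 38.100° from the x-axis; with |AD| = 31.3, D = A + 31.3·(cos 38.100°, sin 38.100°) = (49.655, -13.417). AD is perpendicular to DQ; with |DQ| = 13.5 on the right of AD, Q = D + 13.5·(0.61704, -0.78694) = (57.985, -24.040). Then cos ∠AQD = QA·QD / (|QA||QD|), giving 66.669°.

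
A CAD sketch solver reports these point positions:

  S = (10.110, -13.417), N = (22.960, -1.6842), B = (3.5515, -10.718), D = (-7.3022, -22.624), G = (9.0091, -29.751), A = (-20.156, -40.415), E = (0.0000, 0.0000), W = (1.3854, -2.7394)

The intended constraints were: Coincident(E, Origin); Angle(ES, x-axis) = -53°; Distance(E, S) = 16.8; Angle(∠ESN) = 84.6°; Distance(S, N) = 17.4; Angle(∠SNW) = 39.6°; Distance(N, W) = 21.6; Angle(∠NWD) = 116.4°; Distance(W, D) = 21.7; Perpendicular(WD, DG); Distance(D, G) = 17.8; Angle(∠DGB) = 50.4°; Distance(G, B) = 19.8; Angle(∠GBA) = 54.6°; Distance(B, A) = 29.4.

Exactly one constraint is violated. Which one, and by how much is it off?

Distance(B, A) = 29.4 — off by 8.60.

E = (0.00, 0.00) ✓; ES at -53.00° ✓; |ES| = 16.80 ✓; ∠ESN = 84.60° ✓; |SN| = 17.40 ✓; ∠SNW = 39.60° ✓; |NW| = 21.60 ✓; ∠NWD = 116.4° ✓; |WD| = 21.70 ✓; ∠(WD, DG) = 90.00° ✓; |DG| = 17.80 ✓; ∠DGB = 50.40° ✓; |GB| = 19.80 ✓; ∠GBA = 54.60° ✓; |BA| = 38.00 ✗.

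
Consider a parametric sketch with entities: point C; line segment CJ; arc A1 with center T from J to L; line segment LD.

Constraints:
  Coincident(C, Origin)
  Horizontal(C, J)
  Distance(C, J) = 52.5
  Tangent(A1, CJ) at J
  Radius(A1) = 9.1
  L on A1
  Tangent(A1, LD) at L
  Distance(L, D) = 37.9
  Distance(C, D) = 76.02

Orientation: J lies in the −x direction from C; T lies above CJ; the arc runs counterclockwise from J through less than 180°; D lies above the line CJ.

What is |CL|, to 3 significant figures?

46.0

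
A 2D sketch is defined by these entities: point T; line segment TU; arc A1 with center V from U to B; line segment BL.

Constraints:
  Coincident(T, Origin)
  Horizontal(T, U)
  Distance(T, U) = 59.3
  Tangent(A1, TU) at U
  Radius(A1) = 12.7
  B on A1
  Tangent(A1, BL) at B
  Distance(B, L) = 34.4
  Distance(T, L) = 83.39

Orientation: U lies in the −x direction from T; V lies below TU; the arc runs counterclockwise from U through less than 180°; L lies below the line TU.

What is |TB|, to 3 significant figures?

73.3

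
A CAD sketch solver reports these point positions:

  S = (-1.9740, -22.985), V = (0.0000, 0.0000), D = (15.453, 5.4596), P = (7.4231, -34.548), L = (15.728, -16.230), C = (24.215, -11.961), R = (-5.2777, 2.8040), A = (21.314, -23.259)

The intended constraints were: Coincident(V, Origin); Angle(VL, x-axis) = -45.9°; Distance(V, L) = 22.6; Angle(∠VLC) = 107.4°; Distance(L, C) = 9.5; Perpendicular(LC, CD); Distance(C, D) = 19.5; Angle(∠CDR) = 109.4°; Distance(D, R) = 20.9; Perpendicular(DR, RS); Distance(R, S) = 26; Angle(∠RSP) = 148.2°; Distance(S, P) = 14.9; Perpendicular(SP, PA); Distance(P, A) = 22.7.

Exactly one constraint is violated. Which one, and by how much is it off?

Distance(P, A) = 22.7 — off by 4.80.

V = (0.00, 0.00) ✓; VL at -45.90° ✓; |VL| = 22.60 ✓; ∠VLC = 107.4° ✓; |LC| = 9.500 ✓; ∠(LC, CD) = 90.00° ✓; |CD| = 19.50 ✓; ∠CDR = 109.4° ✓; |DR| = 20.90 ✓; ∠(DR, RS) = 90.00° ✓; |RS| = 26.00 ✓; ∠RSP = 148.2° ✓; |SP| = 14.90 ✓; ∠(SP, PA) = 90.00° ✓; |PA| = 17.90 ✗.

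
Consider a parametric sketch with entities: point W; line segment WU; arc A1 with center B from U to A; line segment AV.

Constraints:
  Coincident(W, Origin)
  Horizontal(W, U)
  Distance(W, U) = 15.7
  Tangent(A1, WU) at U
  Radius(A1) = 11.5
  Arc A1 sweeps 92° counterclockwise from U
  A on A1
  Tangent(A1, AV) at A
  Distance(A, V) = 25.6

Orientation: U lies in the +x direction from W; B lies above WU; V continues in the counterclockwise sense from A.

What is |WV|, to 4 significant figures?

45.79

W is at the origin; WU is horizontal with |WU| = 15.7 and U on the +x side, so U = (15.70, 0.000). Tangency of A1 to WU means the radius BU is perpendicular to WU, so B = U + (0, 11.5) = (15.70, 11.50). On A1, U sits at bearing -90° from B; a 92° counterclockwise sweep puts A at bearing 2°, so A = B + 11.5·(cos 2°, sin 2°) = (27.19, 11.90). The tangent condition forces BA to be normal to AV, so AV runs along (−sin 2°, cos 2°); with |AV| = 25.6, V = (26.30, 37.49). Then |WV| = |V − W| = 45.79.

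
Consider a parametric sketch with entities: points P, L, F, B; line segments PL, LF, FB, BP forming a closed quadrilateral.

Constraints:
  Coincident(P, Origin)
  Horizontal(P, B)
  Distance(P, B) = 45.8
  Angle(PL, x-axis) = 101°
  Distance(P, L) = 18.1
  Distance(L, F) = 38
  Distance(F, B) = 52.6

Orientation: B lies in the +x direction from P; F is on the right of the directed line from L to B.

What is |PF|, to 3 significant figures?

20.4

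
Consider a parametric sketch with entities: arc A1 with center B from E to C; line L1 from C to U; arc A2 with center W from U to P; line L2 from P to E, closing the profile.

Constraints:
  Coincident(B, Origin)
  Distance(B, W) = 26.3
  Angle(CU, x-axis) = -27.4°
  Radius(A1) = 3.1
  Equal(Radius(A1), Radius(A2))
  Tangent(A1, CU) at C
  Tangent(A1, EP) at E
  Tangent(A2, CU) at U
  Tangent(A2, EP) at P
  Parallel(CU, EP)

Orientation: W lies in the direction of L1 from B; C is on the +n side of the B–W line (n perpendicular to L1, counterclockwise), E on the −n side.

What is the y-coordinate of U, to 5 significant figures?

-9.3510

Tangency of A1 to both parallel lines with radius 3.1 puts C and E at B ± 3.1·n: C = (1.4266, 2.7522), E = (-1.4266, -2.7522). Equal radii place U and P the same way about W: U = W + 3.1·n = (24.776, -9.3510), P = W − 3.1·n = (21.923, -14.855). So U.y = -9.3510.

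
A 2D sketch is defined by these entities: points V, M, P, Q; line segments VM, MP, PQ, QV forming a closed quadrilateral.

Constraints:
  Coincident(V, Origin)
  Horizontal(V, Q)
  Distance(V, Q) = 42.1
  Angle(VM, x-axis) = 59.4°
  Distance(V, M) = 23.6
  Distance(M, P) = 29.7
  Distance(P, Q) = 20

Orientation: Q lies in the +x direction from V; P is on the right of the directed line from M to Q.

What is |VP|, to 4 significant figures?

24.46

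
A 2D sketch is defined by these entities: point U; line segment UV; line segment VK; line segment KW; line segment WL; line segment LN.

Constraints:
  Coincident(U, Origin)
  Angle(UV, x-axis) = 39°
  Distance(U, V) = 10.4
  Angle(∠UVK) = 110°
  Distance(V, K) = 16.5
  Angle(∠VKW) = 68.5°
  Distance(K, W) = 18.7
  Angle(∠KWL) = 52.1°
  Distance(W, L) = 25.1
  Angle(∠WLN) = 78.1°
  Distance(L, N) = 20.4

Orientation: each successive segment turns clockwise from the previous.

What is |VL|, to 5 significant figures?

5.2430

U is at the origin; UV runs at 39.0° with length 10.4, so V = (8.0823, 6.5449). ∠UVK = 110.0° gives VK at -31.000° from the x-axis; with |VK| = 16.5, K = (22.226, -1.9532). ∠VKW = 68.5° gives KW at -142.50° from the x-axis; with |KW| = 18.7, W = (7.3899, -13.337). ∠KWL = 52.1° gives WL at 89.600° from the x-axis; with |WL| = 25.1, L = (7.5651, 11.762). Then |VL| = |L − V| = 5.2430.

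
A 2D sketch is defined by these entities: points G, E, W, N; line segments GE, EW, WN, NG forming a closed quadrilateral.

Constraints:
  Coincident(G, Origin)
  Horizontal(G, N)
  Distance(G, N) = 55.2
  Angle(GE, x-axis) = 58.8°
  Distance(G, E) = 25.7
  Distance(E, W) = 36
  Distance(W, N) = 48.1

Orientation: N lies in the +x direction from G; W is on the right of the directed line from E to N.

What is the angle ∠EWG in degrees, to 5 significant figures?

40.195°

Checks: |EW| = 36.00 ✓; |WN| = 48.10 ✓.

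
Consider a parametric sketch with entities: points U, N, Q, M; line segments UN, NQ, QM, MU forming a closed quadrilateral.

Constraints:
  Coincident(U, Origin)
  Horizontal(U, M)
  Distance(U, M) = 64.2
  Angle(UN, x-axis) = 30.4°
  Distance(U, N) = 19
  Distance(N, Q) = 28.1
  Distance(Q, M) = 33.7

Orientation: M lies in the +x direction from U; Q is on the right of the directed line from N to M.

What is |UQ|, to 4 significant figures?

35.55

Checks: |NQ| = 28.10 ✓; |QM| = 33.70 ✓.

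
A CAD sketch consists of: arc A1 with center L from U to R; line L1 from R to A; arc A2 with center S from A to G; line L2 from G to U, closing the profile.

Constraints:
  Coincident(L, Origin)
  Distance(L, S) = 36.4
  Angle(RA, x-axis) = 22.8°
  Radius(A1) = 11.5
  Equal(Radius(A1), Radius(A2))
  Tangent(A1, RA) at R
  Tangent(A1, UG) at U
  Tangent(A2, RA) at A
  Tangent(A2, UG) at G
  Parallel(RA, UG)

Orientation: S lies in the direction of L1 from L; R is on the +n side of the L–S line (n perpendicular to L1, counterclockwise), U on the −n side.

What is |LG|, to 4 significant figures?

38.17

The slot axis is L1's direction at 22.8°, so u = (cos 22.8°, sin 22.8°) = (0.9219, 0.3875) and n = (−sin 22.8°, cos 22.8°) = (-0.3875, 0.9219). L is at the origin and S lies 36.4 along u from L, so S = 36.4·u = (33.56, 14.11). Tangency of A1 to both parallel lines with radius 11.5 puts R and U at L ± 11.5·n: R = (-4.456, 10.60), U = (4.456, -10.60). Equal radii place A and G the same way about S: A = S + 11.5·n = (29.10, 24.71), G = S − 11.5·n = (38.01, 3.504). Then |LG| = |G − L| = 38.17.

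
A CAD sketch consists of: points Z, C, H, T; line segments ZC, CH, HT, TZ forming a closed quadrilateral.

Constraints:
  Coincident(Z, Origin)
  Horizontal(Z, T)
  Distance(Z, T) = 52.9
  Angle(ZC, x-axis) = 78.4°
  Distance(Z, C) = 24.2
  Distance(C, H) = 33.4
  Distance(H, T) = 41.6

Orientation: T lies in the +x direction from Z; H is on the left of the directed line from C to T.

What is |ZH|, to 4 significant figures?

51.55

Checks: Z.y = 0.00, T.y = 0.00 ✓; |CH| = 33.40 ✓; |HT| = 41.60 ✓.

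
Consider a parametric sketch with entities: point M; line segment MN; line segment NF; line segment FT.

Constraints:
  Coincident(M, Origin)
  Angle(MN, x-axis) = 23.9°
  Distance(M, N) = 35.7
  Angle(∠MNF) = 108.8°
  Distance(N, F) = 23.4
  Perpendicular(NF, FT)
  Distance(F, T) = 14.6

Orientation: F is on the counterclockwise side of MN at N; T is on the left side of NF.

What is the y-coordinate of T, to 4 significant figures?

36.47

M is at the origin; MN runs at 23.9° with length 35.7, so N = 35.7·(cos 23.9°, sin 23.9°) = (32.64, 14.46). ∠MNF = 108.8°, so NF runs at 23.9° + (180° − 108.8°) = 95.10° from the x-axis; with |NF| = 23.4, F = N + 23.4·(cos 95.10°, sin 95.10°) = (30.56, 37.77). NF ⟂ FT; with |FT| = 14.6 on the left of NF, T = F + 14.6·(-0.9960, -0.08889) = (16.02, 36.47). So T.y = 36.47.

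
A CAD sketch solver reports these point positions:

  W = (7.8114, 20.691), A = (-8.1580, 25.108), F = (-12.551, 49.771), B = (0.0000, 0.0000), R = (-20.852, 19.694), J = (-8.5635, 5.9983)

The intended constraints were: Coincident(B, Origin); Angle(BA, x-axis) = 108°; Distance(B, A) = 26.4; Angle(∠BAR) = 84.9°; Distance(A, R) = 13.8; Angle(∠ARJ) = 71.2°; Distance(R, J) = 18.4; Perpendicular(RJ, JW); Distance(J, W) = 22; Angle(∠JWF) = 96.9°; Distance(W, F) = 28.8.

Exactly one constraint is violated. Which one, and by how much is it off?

Distance(W, F) = 28.8 — off by 6.70.

B = (0.00, 0.00) ✓; BA at 108.0° ✓; |BA| = 26.40 ✓; ∠BAR = 84.90° ✓; |AR| = 13.80 ✓; ∠ARJ = 71.20° ✓; |RJ| = 18.40 ✓; ∠(RJ, JW) = 90.00° ✓; |JW| = 22.00 ✓; ∠JWF = 96.90° ✓; |WF| = 35.50 ✗.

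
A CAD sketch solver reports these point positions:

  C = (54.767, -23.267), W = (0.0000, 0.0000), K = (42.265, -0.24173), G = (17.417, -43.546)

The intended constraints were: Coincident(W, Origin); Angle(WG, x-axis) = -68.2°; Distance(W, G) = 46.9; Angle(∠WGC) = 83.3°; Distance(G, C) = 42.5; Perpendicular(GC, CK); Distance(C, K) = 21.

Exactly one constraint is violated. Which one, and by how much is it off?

Distance(C, K) = 21 — off by 5.20.

W = (0.00, 0.00) ✓; WG at -68.20° ✓; |WG| = 46.90 ✓; ∠WGC = 83.30° ✓; |GC| = 42.50 ✓; ∠(GC, CK) = 90.00° ✓; |CK| = 26.20 ✗.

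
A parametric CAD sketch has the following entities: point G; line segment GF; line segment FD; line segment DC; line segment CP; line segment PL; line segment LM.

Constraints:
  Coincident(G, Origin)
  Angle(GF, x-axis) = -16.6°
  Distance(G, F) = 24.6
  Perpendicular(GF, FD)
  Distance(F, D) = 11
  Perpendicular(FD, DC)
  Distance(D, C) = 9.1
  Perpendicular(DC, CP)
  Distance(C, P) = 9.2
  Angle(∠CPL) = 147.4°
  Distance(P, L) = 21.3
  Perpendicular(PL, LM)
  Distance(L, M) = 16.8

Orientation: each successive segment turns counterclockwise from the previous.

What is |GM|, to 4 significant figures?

41.74

∠CPL = 147.4° gives PL at -74.00° from the x-axis; with |PL| = 21.3, L = (21.24, -23.18). The perpendicularity gives LM at right angles to PL, so LM runs at 16.00°; with |LM| = 16.8, M = (37.39, -18.55). Then |GM| = |M − G| = 41.74.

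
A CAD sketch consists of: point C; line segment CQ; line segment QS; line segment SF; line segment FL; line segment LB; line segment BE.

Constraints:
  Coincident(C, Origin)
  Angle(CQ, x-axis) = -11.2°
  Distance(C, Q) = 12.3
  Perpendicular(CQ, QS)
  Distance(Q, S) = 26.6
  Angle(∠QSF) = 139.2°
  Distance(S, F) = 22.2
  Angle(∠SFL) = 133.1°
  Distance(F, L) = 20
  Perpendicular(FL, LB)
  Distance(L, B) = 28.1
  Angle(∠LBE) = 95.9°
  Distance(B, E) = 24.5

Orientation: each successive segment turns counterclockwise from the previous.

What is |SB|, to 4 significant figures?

37.12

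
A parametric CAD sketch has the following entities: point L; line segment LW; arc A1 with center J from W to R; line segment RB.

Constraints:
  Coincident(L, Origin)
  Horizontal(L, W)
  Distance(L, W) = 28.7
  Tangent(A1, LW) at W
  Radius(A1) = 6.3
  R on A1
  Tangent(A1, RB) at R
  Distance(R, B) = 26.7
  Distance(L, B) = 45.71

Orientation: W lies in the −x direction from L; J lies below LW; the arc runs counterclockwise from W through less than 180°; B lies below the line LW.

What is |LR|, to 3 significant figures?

35.7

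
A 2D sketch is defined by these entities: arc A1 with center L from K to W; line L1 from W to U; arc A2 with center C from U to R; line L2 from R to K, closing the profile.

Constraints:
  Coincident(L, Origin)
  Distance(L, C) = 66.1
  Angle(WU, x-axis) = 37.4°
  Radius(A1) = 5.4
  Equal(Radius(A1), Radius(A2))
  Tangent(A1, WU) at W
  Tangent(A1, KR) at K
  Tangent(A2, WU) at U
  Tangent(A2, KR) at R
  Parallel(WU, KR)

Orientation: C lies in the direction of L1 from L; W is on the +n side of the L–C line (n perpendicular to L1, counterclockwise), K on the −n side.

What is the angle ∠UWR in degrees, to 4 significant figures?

9.279°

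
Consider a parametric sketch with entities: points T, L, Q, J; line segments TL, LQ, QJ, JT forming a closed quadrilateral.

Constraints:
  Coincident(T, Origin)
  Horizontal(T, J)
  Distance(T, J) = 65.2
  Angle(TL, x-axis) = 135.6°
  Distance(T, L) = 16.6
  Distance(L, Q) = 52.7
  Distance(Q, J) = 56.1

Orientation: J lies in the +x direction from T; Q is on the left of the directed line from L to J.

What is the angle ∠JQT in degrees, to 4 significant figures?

73.37°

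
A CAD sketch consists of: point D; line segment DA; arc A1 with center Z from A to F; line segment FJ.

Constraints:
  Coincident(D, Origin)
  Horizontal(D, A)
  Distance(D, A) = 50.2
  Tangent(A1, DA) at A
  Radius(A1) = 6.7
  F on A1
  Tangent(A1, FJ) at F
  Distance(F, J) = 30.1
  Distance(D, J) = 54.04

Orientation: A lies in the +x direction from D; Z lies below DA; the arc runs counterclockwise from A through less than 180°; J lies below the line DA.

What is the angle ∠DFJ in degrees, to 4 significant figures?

91.80°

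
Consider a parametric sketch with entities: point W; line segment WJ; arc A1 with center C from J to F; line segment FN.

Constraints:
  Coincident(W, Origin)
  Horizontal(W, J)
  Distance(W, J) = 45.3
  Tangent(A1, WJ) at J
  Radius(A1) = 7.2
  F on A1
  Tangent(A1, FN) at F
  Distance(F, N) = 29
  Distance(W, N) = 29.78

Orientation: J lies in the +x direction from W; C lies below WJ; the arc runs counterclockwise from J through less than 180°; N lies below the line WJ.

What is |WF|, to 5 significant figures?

40.299

Checks: |CF| = 7.200 ✓; ∠(CF, FN) = 90.00° ✓; |FN| = 29.00 ✓; |WN| = 29.78 ✓.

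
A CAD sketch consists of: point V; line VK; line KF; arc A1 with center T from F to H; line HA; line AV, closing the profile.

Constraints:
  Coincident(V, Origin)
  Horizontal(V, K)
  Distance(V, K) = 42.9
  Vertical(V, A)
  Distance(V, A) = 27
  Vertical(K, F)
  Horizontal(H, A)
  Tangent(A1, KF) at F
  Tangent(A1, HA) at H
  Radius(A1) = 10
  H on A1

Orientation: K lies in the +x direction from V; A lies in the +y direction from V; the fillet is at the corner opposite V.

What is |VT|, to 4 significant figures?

37.03

V is at the origin; V and K share the same y with |VK| = 42.9 and K on the +x side, so K = (42.90, 0.000). VA is vertical with |VA| = 27.0 and A on the +y side, so A = (0.000, 27.00). The virtual corner opposite V is at (42.90, 27.00). The tangent condition forces TF to be normal to KF and since A1 is tangent to HA there, TH ⟂ HA, with radius 10.0, so the center T sits 10.0 in from both sides at T = (32.90, 17.00). Then |VT| = |T − V| = 37.03.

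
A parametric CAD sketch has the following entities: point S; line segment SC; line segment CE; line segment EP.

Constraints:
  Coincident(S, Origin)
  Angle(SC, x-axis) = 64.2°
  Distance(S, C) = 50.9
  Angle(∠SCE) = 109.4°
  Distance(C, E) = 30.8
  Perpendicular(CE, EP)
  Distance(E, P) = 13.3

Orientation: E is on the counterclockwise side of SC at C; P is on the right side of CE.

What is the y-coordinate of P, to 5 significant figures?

77.053

∠SCE = 109.4°, so CE runs at 64.2° + (180° − 109.4°) = 134.80° from the x-axis; with |CE| = 30.8, E = C + 30.8·(cos 134.80°, sin 134.80°) = (0.45053, 67.681). CE is perpendicular to EP; with |EP| = 13.3 on the right of CE, P = E + 13.3·(0.70957, 0.70463) = (9.8878, 77.053). So P.y = 77.053.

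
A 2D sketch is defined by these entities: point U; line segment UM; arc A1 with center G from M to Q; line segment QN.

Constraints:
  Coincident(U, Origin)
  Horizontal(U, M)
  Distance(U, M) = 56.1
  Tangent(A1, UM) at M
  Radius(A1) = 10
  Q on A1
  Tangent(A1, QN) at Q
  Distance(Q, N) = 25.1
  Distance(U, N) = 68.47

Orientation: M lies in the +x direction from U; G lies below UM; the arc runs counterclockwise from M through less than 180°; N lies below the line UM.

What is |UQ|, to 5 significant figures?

49.137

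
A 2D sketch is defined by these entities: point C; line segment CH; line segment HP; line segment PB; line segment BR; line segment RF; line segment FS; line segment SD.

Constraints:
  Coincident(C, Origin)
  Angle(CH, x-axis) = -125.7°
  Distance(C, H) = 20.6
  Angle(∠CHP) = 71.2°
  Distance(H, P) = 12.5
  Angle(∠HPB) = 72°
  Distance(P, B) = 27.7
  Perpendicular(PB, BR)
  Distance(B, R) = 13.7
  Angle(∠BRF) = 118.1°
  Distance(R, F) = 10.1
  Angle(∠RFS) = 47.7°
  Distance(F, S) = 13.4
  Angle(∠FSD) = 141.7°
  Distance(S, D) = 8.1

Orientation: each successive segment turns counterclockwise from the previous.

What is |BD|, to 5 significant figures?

0.96595

C is at the origin; CH runs at -125.7° with length 20.6, so H = (-12.021, -16.729). ∠CHP = 71.2° gives HP at -16.900° from the x-axis; with |HP| = 12.5, P = (-0.060779, -20.363). ∠HPB = 72.0° gives PB at 91.100° from the x-axis; with |PB| = 27.7, B = (-0.59255, 7.3322). PB is perpendicular to BR, so BR runs at -178.90°; with |BR| = 13.7, R = (-14.290, 7.0692). ∠BRF = 118.1° gives RF at -117.00° from the x-axis; with |RF| = 10.1, F = (-18.875, -1.9300). ∠RFS = 47.7° gives FS at 15.300° from the x-axis; with |FS| = 13.4, S = (-5.9503, 1.6059). ∠FSD = 141.7° gives SD at 53.600° from the x-axis; with |SD| = 8.1, D = (-1.1436, 8.1256). Then |BD| = |D − B| = 0.96595.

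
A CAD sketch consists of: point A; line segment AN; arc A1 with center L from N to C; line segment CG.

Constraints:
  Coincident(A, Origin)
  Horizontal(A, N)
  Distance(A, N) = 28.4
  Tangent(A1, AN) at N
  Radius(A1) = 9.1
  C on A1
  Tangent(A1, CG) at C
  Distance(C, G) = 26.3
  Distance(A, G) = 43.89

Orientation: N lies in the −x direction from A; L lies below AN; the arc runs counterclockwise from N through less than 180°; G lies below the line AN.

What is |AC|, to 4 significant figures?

38.82

Checks: A = (0.00, 0.00) ✓; |LC| = 9.100 ✓; ∠(LC, CG) = 90.00° ✓; |CG| = 26.30 ✓; |AG| = 43.89 ✓.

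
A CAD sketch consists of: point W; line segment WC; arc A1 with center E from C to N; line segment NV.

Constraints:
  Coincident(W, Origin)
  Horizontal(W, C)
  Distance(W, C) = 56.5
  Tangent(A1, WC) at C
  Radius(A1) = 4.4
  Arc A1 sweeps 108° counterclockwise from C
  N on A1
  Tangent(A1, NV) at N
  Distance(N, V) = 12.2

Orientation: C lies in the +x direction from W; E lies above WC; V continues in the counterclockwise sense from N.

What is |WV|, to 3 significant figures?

59.5

W is at the origin; WC is horizontal with |WC| = 56.5 and C on the +x side, so C = (56.5, 0.00). Tangency of A1 to WC means the radius EC is perpendicular to WC, so E = C + (0, 4.4) = (56.5, 4.40). On A1, C sits at bearing -90° from E; a 108° counterclockwise sweep puts N at bearing 18°, so N = E + 4.4·(cos 18°, sin 18°) = (60.7, 5.76). A1 meets NV tangentially, so EN is at right angles to NV, so NV runs along (−sin 18°, cos 18°); with |NV| = 12.2, V = (56.9, 17.4). Then |WV| = |V − W| = 59.5.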